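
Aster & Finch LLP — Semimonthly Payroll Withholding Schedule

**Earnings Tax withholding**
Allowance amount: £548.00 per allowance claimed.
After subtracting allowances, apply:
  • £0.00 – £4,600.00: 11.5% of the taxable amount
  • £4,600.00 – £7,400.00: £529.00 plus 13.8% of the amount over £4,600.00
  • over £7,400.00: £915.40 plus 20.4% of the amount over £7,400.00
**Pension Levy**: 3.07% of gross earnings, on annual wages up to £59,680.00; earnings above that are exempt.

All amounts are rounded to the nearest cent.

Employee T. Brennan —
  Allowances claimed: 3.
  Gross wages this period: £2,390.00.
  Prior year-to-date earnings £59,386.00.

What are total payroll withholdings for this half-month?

£94.82

Earnings Tax: taxable = £2,390.00 − 3×£548.00 = £746.00
  11.5% × £746.00 = £85.79
Pension Levy: cap £59,680.00 − YTD £59,386.00 = £294.00 subject; 3.07% × £294.00 = £9.03
Total: £85.79 + £9.03 = £94.82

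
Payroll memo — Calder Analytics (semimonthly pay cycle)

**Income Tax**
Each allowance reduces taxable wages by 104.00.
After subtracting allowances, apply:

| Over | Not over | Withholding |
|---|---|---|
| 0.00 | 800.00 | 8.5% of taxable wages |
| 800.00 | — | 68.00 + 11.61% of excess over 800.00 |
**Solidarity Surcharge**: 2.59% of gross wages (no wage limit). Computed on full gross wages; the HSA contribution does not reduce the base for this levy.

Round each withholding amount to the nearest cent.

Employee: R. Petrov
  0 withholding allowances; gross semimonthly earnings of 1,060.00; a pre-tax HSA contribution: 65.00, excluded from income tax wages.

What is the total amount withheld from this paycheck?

Income Tax: taxable = 1,060.00 − 65.00 = 995.00
  68.00 + 11.61% × (995.00 − 800.00) = 68.00 + 11.61% × 195.00 = 90.64
Solidarity Surcharge: 2.59% × 1,060.00 = 27.45
Total: 90.64 + 27.45 = 118.09

118.09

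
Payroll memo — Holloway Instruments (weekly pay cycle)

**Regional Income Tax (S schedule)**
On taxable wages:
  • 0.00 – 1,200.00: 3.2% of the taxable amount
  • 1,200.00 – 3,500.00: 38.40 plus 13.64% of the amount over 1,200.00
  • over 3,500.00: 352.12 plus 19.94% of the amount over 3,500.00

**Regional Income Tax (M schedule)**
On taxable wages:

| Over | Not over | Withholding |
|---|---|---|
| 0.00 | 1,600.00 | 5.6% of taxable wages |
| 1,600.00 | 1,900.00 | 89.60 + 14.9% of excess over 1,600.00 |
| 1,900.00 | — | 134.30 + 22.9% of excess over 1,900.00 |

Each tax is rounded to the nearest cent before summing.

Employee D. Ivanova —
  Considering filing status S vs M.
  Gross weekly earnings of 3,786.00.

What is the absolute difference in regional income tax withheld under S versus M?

Regional Income Tax (S): taxable = 3,786.00
  352.12 + 19.94% × (3,786.00 − 3,500.00) = 352.12 + 19.94% × 286.00 = 409.15
Regional Income Tax (M): taxable = 3,786.00
  134.30 + 22.9% × (3,786.00 − 1,900.00) = 134.30 + 22.9% × 1,886.00 = 566.19
Difference: |409.15 − 566.19| = 157.04 (higher under M)

157.04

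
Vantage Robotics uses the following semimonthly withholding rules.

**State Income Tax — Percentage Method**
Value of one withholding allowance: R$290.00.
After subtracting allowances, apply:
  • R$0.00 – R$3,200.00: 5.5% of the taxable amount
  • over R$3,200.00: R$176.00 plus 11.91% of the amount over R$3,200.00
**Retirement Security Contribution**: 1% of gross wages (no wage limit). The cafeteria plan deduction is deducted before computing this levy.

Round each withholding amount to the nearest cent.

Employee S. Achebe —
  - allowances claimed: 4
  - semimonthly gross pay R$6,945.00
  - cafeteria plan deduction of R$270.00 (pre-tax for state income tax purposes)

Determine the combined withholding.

State Income Tax: taxable = R$6,945.00 − R$270.00 − 4×R$290.00 = R$5,515.00
  R$176.00 + 11.91% × (R$5,515.00 − R$3,200.00) = R$176.00 + 11.91% × R$2,315.00 = R$451.72
Retirement Security Contribution: 1% × R$6,675.00 = R$66.75
Total: R$451.72 + R$66.75 = R$518.47

R$518.47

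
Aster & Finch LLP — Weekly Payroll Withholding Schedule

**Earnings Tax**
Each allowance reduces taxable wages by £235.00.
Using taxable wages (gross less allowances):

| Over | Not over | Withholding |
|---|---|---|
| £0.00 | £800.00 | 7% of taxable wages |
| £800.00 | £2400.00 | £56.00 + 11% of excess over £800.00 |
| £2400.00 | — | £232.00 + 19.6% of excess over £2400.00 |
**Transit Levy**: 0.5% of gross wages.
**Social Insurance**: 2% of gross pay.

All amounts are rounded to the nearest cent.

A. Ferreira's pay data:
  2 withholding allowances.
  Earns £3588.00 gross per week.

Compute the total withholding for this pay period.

Earnings Tax: taxable = £3588.00 − 2×£235.00 = £3118.00
  £232.00 + 19.6% × (£3118.00 − £2400.00) = £232.00 + 19.6% × £718.00 = £372.73
Transit Levy: 0.5% × £3588.00 = £17.94
Social Insurance: 2% × £3588.00 = £71.76
Total: £372.73 + £17.94 + £71.76 = £462.43

£462.43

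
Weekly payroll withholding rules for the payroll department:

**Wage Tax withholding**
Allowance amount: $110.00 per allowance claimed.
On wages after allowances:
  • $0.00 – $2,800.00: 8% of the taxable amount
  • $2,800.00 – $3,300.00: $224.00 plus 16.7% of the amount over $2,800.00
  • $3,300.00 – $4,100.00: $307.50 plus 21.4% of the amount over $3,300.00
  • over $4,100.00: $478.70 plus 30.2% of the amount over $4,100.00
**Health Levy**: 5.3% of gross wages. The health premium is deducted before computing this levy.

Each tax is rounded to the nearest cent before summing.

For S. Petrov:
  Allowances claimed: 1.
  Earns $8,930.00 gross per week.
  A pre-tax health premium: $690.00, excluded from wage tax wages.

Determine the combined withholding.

$2,132.48

Wage Tax: taxable = $8,930.00 − $690.00 − 1×$110.00 = $8,130.00
  $478.70 + 30.2% × ($8,130.00 − $4,100.00) = $478.70 + 30.2% × $4,030.00 = $1,695.76
Health Levy: 5.3% × $8,240.00 = $436.72
Total: $1,695.76 + $436.72 = $2,132.48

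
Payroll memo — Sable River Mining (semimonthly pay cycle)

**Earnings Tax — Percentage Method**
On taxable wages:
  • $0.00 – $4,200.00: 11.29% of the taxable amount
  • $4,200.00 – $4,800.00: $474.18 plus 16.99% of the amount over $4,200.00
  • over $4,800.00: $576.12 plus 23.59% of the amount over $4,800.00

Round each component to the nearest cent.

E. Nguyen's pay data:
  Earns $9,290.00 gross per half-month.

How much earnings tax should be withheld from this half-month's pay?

Earnings Tax: taxable = $9,290.00
  $576.12 + 23.59% × ($9,290.00 − $4,800.00) = $576.12 + 23.59% × $4,490.00 = $1,635.31

$1,635.31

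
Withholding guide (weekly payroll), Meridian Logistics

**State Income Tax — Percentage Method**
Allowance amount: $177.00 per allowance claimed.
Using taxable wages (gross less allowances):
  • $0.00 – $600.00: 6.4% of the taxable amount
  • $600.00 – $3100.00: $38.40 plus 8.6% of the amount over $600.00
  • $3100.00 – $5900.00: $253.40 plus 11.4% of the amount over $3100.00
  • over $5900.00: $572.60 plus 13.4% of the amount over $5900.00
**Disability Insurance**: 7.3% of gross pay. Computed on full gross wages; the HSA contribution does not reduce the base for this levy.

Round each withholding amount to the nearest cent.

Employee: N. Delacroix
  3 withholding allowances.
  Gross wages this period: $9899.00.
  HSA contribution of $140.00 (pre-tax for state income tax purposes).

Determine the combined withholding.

$1741.18

State Income Tax: taxable = $9899.00 − $140.00 − 3×$177.00 = $9228.00
  $572.60 + 13.4% × ($9228.00 − $5900.00) = $572.60 + 13.4% × $3328.00 = $1018.55
Disability Insurance: 7.3% × $9899.00 = $722.63
Total: $1018.55 + $722.63 = $1741.18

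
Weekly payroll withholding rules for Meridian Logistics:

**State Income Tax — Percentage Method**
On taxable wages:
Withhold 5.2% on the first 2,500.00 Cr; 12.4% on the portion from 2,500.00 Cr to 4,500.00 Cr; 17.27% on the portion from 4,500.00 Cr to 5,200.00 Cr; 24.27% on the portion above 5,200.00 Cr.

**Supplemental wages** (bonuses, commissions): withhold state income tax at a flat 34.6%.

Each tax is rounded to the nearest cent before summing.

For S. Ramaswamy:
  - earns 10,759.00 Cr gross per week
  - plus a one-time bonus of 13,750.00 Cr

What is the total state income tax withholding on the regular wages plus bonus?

State Income Tax: taxable = 10,759.00 Cr
  498.89 Cr + 24.27% × (10,759.00 Cr − 5,200.00 Cr) = 498.89 Cr + 24.27% × 5,559.00 Cr = 1,848.06 Cr
Supplemental (34.6% flat on bonus): 34.6% × 13,750.00 Cr = 4,757.50 Cr
Total state income tax: 1,848.06 Cr + 4,757.50 Cr = 6,605.56 Cr

6,605.56 Cr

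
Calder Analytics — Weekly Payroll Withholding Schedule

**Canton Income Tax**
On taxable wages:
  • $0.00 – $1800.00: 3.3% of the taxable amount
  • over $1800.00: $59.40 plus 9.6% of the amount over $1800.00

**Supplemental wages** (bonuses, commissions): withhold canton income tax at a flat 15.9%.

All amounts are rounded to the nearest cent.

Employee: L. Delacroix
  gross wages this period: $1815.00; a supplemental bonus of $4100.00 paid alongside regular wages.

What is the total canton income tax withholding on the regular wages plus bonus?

$712.74

Canton Income Tax: taxable = $1815.00
  $59.40 + 9.6% × ($1815.00 − $1800.00) = $59.40 + 9.6% × $15.00 = $60.84
Supplemental (15.9% flat on bonus): 15.9% × $4100.00 = $651.90
Total canton income tax: $60.84 + $651.90 = $712.74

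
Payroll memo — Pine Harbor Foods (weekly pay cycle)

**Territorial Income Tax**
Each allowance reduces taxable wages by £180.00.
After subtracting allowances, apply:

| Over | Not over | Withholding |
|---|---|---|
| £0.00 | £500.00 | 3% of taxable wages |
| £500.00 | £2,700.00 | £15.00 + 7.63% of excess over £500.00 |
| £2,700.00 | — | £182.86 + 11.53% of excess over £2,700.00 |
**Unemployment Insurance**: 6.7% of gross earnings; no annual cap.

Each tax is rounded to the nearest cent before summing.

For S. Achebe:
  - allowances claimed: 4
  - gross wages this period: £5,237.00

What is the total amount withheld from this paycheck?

£743.24

Territorial Income Tax: taxable = £5,237.00 − 4×£180.00 = £4,517.00
  £182.86 + 11.53% × (£4,517.00 − £2,700.00) = £182.86 + 11.53% × £1,817.00 = £392.36
Unemployment Insurance: 6.7% × £5,237.00 = £350.88
Total: £392.36 + £350.88 = £743.24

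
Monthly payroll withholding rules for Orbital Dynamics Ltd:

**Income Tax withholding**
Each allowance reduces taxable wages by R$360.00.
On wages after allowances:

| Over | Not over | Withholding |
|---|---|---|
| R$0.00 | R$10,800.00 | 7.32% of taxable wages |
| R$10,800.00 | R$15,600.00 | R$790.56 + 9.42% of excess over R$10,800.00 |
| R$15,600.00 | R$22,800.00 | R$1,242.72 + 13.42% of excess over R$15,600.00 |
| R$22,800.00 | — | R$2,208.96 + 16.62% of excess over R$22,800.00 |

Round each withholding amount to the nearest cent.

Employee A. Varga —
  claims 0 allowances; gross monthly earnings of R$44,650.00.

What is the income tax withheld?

Income Tax: taxable = R$44,650.00
  R$2,208.96 + 16.62% × (R$44,650.00 − R$22,800.00) = R$2,208.96 + 16.62% × R$21,850.00 = R$5,840.43

R$5,840.43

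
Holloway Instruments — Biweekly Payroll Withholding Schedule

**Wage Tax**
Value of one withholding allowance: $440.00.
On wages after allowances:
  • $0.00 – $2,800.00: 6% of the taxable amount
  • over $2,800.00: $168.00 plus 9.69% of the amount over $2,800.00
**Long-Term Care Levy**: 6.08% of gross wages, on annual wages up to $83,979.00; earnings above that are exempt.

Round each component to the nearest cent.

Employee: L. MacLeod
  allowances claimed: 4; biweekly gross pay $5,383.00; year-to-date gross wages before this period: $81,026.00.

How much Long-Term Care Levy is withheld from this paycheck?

Long-Term Care Levy: cap $83,979.00 − YTD $81,026.00 = $2,953.00 subject; 6.08% × $2,953.00 = $179.54

$179.54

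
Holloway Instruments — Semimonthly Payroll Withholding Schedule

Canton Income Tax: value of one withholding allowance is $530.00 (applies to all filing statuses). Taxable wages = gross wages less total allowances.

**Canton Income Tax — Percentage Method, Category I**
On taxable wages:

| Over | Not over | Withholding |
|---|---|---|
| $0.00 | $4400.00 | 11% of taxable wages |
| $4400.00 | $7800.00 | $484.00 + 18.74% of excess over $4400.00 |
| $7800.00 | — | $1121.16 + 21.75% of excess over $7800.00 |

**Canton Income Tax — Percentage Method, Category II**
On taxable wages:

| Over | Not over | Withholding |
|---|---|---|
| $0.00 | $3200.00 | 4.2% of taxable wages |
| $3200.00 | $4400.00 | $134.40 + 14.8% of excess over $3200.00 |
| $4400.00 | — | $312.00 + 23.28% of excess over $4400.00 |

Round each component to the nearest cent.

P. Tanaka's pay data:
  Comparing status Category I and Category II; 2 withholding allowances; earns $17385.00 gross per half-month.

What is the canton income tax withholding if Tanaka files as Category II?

Canton Income Tax (Category II): taxable = $17385.00 − 2×$530.00 = $16325.00
  $312.00 + 23.28% × ($16325.00 − $4400.00) = $312.00 + 23.28% × $11925.00 = $3088.14

$3088.14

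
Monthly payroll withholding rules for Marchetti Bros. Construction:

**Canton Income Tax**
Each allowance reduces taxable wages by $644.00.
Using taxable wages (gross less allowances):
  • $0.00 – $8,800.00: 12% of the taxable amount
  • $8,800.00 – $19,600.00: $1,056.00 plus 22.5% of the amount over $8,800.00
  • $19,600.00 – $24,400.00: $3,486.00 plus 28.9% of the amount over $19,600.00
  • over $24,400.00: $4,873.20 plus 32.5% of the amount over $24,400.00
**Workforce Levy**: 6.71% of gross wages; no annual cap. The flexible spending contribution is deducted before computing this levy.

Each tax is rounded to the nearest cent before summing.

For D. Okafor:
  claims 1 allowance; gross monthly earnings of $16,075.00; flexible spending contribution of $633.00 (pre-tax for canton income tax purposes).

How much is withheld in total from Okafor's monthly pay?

Canton Income Tax: taxable = $16,075.00 − $633.00 − 1×$644.00 = $14,798.00
  $1,056.00 + 22.5% × ($14,798.00 − $8,800.00) = $1,056.00 + 22.5% × $5,998.00 = $2,405.55
Workforce Levy: 6.71% × $15,442.00 = $1,036.16
Total: $2,405.55 + $1,036.16 = $3,441.71

$3,441.71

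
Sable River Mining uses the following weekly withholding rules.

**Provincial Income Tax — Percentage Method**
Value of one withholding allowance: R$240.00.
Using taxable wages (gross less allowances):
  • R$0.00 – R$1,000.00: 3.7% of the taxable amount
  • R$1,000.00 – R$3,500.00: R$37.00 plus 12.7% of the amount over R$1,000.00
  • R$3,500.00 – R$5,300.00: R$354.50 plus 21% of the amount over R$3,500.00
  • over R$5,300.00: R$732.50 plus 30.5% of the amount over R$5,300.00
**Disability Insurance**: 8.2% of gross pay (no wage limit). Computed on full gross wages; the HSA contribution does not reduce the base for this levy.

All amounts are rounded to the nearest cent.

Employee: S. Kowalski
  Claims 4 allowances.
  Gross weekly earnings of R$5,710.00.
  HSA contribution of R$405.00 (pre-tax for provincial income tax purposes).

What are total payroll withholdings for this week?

R$1,000.17

Provincial Income Tax: taxable = R$5,710.00 − R$405.00 − 4×R$240.00 = R$4,345.00
  R$354.50 + 21% × (R$4,345.00 − R$3,500.00) = R$354.50 + 21% × R$845.00 = R$531.95
Disability Insurance: 8.2% × R$5,710.00 = R$468.22
Total: R$531.95 + R$468.22 = R$1,000.17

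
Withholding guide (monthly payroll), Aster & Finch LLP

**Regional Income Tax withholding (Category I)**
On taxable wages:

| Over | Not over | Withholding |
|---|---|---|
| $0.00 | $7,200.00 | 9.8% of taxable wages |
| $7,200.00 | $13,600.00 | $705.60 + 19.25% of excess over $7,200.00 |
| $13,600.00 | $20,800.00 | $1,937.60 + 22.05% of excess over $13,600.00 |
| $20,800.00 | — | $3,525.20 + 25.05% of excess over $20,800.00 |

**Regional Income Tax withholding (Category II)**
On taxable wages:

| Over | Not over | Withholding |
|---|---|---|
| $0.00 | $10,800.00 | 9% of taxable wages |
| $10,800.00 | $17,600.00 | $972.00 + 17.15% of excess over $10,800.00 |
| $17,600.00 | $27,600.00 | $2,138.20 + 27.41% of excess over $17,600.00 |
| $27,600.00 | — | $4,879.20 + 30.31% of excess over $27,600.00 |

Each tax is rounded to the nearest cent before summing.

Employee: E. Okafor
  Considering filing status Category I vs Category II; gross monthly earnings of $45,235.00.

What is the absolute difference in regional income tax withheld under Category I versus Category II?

$578.20

Regional Income Tax (Category I): taxable = $45,235.00
  $3,525.20 + 25.05% × ($45,235.00 − $20,800.00) = $3,525.20 + 25.05% × $24,435.00 = $9,646.17
Regional Income Tax (Category II): taxable = $45,235.00
  $4,879.20 + 30.31% × ($45,235.00 − $27,600.00) = $4,879.20 + 30.31% × $17,635.00 = $10,224.37
Difference: |$9,646.17 − $10,224.37| = $578.20 (higher under Category II)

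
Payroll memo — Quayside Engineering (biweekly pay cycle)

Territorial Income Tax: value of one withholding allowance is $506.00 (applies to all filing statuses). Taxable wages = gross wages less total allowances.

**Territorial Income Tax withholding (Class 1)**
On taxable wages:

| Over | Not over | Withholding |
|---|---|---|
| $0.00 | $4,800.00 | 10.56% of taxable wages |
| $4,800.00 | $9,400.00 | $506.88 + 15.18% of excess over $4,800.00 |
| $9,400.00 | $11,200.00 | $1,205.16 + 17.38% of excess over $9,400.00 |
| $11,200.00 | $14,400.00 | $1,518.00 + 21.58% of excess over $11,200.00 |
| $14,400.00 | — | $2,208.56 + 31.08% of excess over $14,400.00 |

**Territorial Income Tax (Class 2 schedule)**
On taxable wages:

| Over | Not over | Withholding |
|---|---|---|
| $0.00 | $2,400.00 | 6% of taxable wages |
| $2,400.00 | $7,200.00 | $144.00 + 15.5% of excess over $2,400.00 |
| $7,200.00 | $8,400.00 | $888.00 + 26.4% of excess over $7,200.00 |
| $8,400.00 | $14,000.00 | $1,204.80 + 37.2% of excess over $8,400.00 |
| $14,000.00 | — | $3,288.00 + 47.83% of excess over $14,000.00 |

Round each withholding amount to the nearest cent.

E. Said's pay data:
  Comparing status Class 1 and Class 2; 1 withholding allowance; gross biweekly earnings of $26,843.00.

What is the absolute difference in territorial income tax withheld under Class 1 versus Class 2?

Territorial Income Tax (Class 1): taxable = $26,843.00 − 1×$506.00 = $26,337.00
  $2,208.56 + 31.08% × ($26,337.00 − $14,400.00) = $2,208.56 + 31.08% × $11,937.00 = $5,918.58
Territorial Income Tax (Class 2): taxable = $26,843.00 − 1×$506.00 = $26,337.00
  $3,288.00 + 47.83% × ($26,337.00 − $14,000.00) = $3,288.00 + 47.83% × $12,337.00 = $9,188.79
Difference: |$5,918.58 − $9,188.79| = $3,270.21 (higher under Class 2)

$3,270.21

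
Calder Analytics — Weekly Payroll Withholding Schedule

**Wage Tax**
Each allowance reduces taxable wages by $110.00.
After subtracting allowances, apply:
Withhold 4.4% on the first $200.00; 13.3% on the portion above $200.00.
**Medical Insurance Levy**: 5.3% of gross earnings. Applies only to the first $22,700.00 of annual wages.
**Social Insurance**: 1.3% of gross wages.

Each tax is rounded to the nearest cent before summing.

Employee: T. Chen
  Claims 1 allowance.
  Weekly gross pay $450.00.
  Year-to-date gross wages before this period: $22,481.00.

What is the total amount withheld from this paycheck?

Wage Tax: taxable = $450.00 − 1×$110.00 = $340.00
  $8.80 + 13.3% × ($340.00 − $200.00) = $8.80 + 13.3% × $140.00 = $27.42
Medical Insurance Levy: cap $22,700.00 − YTD $22,481.00 = $219.00 subject; 5.3% × $219.00 = $11.61
Social Insurance: 1.3% × $450.00 = $5.85
Total: $27.42 + $11.61 + $5.85 = $44.88

$44.88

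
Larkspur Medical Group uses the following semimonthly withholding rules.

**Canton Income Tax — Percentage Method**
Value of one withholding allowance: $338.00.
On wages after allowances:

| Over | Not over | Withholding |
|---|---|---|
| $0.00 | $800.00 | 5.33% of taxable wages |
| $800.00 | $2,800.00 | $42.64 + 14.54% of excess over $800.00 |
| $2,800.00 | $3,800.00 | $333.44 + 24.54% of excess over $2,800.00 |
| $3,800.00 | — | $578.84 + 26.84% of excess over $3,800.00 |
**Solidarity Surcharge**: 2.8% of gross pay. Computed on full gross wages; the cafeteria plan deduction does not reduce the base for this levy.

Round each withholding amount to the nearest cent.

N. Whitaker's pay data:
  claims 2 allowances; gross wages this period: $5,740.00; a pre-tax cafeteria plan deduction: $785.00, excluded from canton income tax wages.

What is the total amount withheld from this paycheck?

Canton Income Tax: taxable = $5,740.00 − $785.00 − 2×$338.00 = $4,279.00
  $578.84 + 26.84% × ($4,279.00 − $3,800.00) = $578.84 + 26.84% × $479.00 = $707.40
Solidarity Surcharge: 2.8% × $5,740.00 = $160.72
Total: $707.40 + $160.72 = $868.12

$868.12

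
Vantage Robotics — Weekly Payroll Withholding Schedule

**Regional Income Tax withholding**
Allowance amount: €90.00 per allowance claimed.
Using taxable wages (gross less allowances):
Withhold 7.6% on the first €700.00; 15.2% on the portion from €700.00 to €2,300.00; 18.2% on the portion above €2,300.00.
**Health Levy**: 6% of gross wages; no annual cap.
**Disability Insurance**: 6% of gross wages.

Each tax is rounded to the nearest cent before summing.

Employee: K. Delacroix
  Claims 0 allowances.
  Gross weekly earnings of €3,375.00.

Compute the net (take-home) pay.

€2,477.95

Regional Income Tax: taxable = €3,375.00
  €296.40 + 18.2% × (€3,375.00 − €2,300.00) = €296.40 + 18.2% × €1,075.00 = €492.05
Health Levy: 6% × €3,375.00 = €202.50
Disability Insurance: 6% × €3,375.00 = €202.50
Total withheld: €492.05 + €202.50 + €202.50 = €897.05
Net pay: €3,375.00 − €897.05 = €2,477.95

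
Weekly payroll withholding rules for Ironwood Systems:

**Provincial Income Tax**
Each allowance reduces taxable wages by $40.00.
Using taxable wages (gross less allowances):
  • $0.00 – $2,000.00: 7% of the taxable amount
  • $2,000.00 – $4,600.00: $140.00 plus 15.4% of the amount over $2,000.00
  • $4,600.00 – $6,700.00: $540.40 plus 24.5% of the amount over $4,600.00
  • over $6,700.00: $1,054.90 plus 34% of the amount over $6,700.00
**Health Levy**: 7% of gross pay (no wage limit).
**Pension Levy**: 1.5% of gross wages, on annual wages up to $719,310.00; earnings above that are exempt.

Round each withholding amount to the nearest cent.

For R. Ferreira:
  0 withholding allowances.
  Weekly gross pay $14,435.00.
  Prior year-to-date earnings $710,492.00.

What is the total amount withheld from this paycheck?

Provincial Income Tax: taxable = $14,435.00
  $1,054.90 + 34% × ($14,435.00 − $6,700.00) = $1,054.90 + 34% × $7,735.00 = $3,684.80
Health Levy: 7% × $14,435.00 = $1,010.45
Pension Levy: cap $719,310.00 − YTD $710,492.00 = $8,818.00 subject; 1.5% × $8,818.00 = $132.27
Total: $3,684.80 + $1,010.45 + $132.27 = $4,827.52

$4,827.52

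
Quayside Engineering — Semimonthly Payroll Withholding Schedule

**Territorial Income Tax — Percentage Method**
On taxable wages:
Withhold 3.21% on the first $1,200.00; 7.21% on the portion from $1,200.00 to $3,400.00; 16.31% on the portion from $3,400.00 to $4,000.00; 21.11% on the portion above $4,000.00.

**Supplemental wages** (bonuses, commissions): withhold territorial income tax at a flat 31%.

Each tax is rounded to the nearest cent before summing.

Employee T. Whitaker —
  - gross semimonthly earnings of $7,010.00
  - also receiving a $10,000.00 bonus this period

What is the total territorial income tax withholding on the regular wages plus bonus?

Territorial Income Tax: taxable = $7,010.00
  $295.00 + 21.11% × ($7,010.00 − $4,000.00) = $295.00 + 21.11% × $3,010.00 = $930.41
Supplemental (31% flat on bonus): 31% × $10,000.00 = $3,100.00
Total territorial income tax: $930.41 + $3,100.00 = $4,030.41

$4,030.41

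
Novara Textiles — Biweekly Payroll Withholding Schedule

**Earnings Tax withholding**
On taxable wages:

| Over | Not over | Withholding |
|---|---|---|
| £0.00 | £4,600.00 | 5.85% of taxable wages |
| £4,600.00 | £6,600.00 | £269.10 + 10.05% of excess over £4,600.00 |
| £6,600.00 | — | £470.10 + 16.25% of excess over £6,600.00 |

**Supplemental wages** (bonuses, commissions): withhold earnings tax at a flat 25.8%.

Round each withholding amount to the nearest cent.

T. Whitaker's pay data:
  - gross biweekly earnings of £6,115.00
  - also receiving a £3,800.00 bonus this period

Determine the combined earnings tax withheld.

Earnings Tax: taxable = £6,115.00
  £269.10 + 10.05% × (£6,115.00 − £4,600.00) = £269.10 + 10.05% × £1,515.00 = £421.36
Supplemental (25.8% flat on bonus): 25.8% × £3,800.00 = £980.40
Total earnings tax: £421.36 + £980.40 = £1,401.76

£1,401.76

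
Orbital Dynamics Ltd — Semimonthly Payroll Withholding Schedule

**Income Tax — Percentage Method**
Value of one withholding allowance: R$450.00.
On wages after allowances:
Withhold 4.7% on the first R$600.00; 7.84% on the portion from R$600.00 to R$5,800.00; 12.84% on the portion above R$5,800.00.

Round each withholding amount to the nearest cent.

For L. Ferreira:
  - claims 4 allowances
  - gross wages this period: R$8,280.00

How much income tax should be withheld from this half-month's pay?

Income Tax: taxable = R$8,280.00 − 4×R$450.00 = R$6,480.00
  R$435.88 + 12.84% × (R$6,480.00 − R$5,800.00) = R$435.88 + 12.84% × R$680.00 = R$523.19

R$523.19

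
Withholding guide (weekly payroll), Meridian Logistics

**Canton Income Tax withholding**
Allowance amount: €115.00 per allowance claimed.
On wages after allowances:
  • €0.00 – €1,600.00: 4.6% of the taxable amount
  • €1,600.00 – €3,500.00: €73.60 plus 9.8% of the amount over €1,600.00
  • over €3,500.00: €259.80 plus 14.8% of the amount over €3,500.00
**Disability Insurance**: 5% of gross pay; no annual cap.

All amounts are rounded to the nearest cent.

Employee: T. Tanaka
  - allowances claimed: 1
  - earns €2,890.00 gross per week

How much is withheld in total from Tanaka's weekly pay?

Canton Income Tax: taxable = €2,890.00 − 1×€115.00 = €2,775.00
  €73.60 + 9.8% × (€2,775.00 − €1,600.00) = €73.60 + 9.8% × €1,175.00 = €188.75
Disability Insurance: 5% × €2,890.00 = €144.50
Total: €188.75 + €144.50 = €333.25

€333.25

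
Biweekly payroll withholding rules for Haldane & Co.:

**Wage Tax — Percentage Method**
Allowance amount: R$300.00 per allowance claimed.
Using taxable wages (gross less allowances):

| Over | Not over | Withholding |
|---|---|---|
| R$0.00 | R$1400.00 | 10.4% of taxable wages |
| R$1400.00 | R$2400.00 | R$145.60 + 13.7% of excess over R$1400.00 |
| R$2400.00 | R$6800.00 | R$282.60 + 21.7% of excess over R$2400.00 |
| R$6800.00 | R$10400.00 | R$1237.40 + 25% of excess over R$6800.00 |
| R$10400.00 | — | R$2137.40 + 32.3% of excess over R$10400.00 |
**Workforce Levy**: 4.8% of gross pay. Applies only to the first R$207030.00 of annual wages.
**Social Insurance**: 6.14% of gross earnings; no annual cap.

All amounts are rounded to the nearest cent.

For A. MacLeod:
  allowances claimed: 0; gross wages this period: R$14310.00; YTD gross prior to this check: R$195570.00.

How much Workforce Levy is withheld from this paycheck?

R$550.08

Workforce Levy: cap R$207030.00 − YTD R$195570.00 = R$11460.00 subject; 4.8% × R$11460.00 = R$550.08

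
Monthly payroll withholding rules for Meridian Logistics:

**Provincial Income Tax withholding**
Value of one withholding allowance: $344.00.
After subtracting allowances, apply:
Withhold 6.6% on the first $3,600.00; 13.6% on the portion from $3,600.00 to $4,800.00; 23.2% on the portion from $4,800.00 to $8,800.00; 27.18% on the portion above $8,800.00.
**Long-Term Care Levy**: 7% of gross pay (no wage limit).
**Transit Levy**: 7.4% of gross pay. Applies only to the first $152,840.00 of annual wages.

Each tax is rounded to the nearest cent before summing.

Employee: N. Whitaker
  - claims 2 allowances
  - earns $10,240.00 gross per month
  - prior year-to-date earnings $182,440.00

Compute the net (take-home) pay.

Provincial Income Tax: taxable = $10,240.00 − 2×$344.00 = $9,552.00
  $1,328.80 + 27.18% × ($9,552.00 − $8,800.00) = $1,328.80 + 27.18% × $752.00 = $1,533.19
Long-Term Care Levy: 7% × $10,240.00 = $716.80
Transit Levy: YTD $182,440.00 ≥ cap $152,840.00 → $0.00
Total withheld: $1,533.19 + $716.80 + $0.00 = $2,249.99
Net pay: $10,240.00 − $2,249.99 = $7,990.01

$7,990.01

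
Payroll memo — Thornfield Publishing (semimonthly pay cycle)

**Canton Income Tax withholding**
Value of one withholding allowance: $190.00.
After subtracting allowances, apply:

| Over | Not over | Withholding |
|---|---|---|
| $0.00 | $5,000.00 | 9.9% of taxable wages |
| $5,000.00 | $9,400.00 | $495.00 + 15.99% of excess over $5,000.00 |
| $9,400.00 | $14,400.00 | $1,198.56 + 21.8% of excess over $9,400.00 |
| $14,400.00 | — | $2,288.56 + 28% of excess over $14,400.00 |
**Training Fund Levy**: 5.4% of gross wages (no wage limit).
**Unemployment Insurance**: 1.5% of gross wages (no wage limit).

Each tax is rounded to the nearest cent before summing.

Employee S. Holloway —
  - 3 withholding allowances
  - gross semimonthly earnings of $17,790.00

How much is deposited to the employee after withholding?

$13,484.33

Canton Income Tax: taxable = $17,790.00 − 3×$190.00 = $17,220.00
  $2,288.56 + 28% × ($17,220.00 − $14,400.00) = $2,288.56 + 28% × $2,820.00 = $3,078.16
Training Fund Levy: 5.4% × $17,790.00 = $960.66
Unemployment Insurance: 1.5% × $17,790.00 = $266.85
Total withheld: $3,078.16 + $960.66 + $266.85 = $4,305.67
Net pay: $17,790.00 − $4,305.67 = $13,484.33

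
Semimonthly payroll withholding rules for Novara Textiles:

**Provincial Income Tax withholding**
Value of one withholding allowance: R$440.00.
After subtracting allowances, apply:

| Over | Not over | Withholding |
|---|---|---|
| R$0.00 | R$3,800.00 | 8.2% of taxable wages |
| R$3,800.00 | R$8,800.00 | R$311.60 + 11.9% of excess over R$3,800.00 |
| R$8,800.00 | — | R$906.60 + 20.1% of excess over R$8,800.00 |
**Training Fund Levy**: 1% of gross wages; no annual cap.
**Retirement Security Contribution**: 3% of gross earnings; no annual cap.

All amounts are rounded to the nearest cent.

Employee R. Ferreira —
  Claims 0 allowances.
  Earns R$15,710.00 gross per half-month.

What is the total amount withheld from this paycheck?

Provincial Income Tax: taxable = R$15,710.00
  R$906.60 + 20.1% × (R$15,710.00 − R$8,800.00) = R$906.60 + 20.1% × R$6,910.00 = R$2,295.51
Training Fund Levy: 1% × R$15,710.00 = R$157.10
Retirement Security Contribution: 3% × R$15,710.00 = R$471.30
Total: R$2,295.51 + R$157.10 + R$471.30 = R$2,923.91

R$2,923.91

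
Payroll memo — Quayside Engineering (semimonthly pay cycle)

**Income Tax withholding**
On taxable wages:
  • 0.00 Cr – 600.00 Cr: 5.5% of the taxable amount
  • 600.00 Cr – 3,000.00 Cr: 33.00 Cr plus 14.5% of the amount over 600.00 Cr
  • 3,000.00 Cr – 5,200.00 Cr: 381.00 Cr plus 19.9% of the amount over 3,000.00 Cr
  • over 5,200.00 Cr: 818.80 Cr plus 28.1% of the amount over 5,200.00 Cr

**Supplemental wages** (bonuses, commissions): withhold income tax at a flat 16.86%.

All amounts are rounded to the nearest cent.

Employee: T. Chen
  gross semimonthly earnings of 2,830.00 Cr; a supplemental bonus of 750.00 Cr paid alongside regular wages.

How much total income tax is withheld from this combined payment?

482.80 Cr

Income Tax: taxable = 2,830.00 Cr
  33.00 Cr + 14.5% × (2,830.00 Cr − 600.00 Cr) = 33.00 Cr + 14.5% × 2,230.00 Cr = 356.35 Cr
Supplemental (16.86% flat on bonus): 16.86% × 750.00 Cr = 126.45 Cr
Total income tax: 356.35 Cr + 126.45 Cr = 482.80 Cr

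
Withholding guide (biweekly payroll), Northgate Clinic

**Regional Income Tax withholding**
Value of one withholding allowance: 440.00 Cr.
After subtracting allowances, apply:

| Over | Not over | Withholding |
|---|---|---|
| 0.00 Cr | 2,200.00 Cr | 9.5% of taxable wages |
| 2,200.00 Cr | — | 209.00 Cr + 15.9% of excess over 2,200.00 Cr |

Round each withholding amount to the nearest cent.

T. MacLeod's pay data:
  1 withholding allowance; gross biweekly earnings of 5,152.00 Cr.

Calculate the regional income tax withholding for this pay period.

608.41 Cr

Regional Income Tax: taxable = 5,152.00 Cr − 1×440.00 Cr = 4,712.00 Cr
  209.00 Cr + 15.9% × (4,712.00 Cr − 2,200.00 Cr) = 209.00 Cr + 15.9% × 2,512.00 Cr = 608.41 Cr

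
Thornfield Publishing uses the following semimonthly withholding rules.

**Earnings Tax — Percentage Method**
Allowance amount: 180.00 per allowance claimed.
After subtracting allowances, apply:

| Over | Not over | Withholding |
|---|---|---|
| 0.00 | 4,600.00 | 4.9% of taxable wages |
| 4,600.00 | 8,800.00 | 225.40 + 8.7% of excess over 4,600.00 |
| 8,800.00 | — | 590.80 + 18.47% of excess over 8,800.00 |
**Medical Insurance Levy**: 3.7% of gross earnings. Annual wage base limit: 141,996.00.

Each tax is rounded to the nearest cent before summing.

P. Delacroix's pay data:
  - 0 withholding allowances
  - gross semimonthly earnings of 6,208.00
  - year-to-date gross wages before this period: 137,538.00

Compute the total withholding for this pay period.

530.25

Earnings Tax: taxable = 6,208.00
  225.40 + 8.7% × (6,208.00 − 4,600.00) = 225.40 + 8.7% × 1,608.00 = 365.30
Medical Insurance Levy: cap 141,996.00 − YTD 137,538.00 = 4,458.00 subject; 3.7% × 4,458.00 = 164.95
Total: 365.30 + 164.95 = 530.25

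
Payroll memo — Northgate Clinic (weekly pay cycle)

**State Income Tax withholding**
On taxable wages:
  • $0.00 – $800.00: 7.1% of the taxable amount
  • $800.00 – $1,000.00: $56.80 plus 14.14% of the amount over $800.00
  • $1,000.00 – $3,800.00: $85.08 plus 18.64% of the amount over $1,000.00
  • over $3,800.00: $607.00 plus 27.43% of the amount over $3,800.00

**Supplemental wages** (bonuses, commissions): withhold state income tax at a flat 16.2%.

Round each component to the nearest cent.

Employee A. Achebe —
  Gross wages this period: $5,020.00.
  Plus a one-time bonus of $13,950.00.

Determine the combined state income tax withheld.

$3,201.55

State Income Tax: taxable = $5,020.00
  $607.00 + 27.43% × ($5,020.00 − $3,800.00) = $607.00 + 27.43% × $1,220.00 = $941.65
Supplemental (16.2% flat on bonus): 16.2% × $13,950.00 = $2,259.90
Total state income tax: $941.65 + $2,259.90 = $3,201.55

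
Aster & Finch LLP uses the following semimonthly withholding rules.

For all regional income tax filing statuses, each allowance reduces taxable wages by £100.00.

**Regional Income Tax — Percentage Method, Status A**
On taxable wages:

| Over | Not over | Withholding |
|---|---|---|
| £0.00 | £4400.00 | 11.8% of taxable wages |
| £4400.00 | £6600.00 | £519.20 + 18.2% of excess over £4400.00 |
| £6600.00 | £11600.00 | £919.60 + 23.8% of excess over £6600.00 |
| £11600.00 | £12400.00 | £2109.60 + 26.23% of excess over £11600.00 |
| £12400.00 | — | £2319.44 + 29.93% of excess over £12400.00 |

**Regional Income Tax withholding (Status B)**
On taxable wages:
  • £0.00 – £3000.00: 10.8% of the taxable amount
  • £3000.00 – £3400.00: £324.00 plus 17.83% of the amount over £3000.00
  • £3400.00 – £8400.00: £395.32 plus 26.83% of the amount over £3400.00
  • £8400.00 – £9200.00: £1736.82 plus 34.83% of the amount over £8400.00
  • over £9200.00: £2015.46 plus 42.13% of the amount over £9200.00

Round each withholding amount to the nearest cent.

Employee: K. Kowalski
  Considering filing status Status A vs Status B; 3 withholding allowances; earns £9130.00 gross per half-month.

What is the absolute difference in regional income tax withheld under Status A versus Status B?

Regional Income Tax (Status A): taxable = £9130.00 − 3×£100.00 = £8830.00
  £919.60 + 23.8% × (£8830.00 − £6600.00) = £919.60 + 23.8% × £2230.00 = £1450.34
Regional Income Tax (Status B): taxable = £9130.00 − 3×£100.00 = £8830.00
  £1736.82 + 34.83% × (£8830.00 − £8400.00) = £1736.82 + 34.83% × £430.00 = £1886.59
Difference: |£1450.34 − £1886.59| = £436.25 (higher under Status B)

£436.25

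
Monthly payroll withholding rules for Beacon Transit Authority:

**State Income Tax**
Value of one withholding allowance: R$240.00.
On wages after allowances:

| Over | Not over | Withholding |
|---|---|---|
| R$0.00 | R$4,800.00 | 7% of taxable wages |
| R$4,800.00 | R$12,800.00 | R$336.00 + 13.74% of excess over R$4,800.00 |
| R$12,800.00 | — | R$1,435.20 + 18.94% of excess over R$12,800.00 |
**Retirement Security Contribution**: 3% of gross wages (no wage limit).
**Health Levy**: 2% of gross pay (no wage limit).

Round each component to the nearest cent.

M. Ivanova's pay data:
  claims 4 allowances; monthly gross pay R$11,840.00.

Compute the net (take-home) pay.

State Income Tax: taxable = R$11,840.00 − 4×R$240.00 = R$10,880.00
  R$336.00 + 13.74% × (R$10,880.00 − R$4,800.00) = R$336.00 + 13.74% × R$6,080.00 = R$1,171.39
Retirement Security Contribution: 3% × R$11,840.00 = R$355.20
Health Levy: 2% × R$11,840.00 = R$236.80
Total withheld: R$1,171.39 + R$355.20 + R$236.80 = R$1,763.39
Net pay: R$11,840.00 − R$1,763.39 = R$10,076.61

R$10,076.61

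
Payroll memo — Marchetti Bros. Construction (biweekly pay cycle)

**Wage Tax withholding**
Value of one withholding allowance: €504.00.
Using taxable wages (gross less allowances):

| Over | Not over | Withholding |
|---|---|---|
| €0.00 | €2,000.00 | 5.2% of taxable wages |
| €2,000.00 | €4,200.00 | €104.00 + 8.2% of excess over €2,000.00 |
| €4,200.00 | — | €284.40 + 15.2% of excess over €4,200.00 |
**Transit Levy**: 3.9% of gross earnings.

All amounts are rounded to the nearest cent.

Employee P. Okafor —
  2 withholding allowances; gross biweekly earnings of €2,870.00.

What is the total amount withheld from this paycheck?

€208.75

Wage Tax: taxable = €2,870.00 − 2×€504.00 = €1,862.00
  5.2% × €1,862.00 = €96.82
Transit Levy: 3.9% × €2,870.00 = €111.93
Total: €96.82 + €111.93 = €208.75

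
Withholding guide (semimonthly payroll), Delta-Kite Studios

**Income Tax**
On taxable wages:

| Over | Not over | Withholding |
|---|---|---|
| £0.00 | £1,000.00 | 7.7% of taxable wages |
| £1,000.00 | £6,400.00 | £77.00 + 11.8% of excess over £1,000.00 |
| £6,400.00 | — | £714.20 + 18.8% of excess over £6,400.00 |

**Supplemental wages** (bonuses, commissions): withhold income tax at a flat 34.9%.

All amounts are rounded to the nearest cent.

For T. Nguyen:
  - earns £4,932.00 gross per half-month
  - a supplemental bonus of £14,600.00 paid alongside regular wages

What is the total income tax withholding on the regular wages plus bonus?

£5,636.38

Income Tax: taxable = £4,932.00
  £77.00 + 11.8% × (£4,932.00 − £1,000.00) = £77.00 + 11.8% × £3,932.00 = £540.98
Supplemental (34.9% flat on bonus): 34.9% × £14,600.00 = £5,095.40
Total income tax: £540.98 + £5,095.40 = £5,636.38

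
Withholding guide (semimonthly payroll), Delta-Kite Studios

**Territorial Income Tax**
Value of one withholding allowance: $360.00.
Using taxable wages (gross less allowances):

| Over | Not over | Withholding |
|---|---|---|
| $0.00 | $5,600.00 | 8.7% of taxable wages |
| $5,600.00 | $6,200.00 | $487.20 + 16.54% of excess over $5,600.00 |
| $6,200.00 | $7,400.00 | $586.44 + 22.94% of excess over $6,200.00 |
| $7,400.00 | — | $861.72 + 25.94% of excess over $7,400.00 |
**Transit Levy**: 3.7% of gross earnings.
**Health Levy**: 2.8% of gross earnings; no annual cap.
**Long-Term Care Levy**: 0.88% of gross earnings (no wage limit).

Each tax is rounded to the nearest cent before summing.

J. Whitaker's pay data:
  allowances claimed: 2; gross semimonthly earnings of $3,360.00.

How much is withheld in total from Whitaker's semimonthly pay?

$477.65

Territorial Income Tax: taxable = $3,360.00 − 2×$360.00 = $2,640.00
  8.7% × $2,640.00 = $229.68
Transit Levy: 3.7% × $3,360.00 = $124.32
Health Levy: 2.8% × $3,360.00 = $94.08
Long-Term Care Levy: 0.88% × $3,360.00 = $29.57
Total: $229.68 + $124.32 + $94.08 + $29.57 = $477.65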